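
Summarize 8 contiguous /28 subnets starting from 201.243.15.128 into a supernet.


Original prefix: /28
Number of subnets: 8 = 2^3
New prefix = 28 - 3 = 25
Supernet: 201.243.15.128/25


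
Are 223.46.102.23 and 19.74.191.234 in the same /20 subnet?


Mask: 255.255.240.0
223.46.102.23 AND mask = 223.46.96.0
19.74.191.234 AND mask = 19.74.176.0
No, different subnets (223.46.96.0 vs 19.74.176.0)


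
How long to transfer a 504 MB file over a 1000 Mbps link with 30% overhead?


Effective throughput = 1000 * (1 - 30/100) = 700 Mbps
File size in Mb = 504 * 8 = 4032 Mb
Time = 4032 / 700
Time = 5.76 seconds


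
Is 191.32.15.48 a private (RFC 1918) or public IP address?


RFC 1918 private ranges:
  10.0.0.0/8 (10.0.0.0 - 10.255.255.255)
  172.16.0.0/12 (172.16.0.0 - 172.31.255.255)
  192.168.0.0/16 (192.168.0.0 - 192.168.255.255)
Public (not in any RFC 1918 range)


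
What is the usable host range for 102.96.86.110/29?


Network: 102.96.86.104
Broadcast: 102.96.86.111
First usable = network + 1
Last usable = broadcast - 1
Range: 102.96.86.105 to 102.96.86.110


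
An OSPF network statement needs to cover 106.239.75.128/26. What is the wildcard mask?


Subnet mask: 255.255.255.192
Wildcard = 255.255.255.255 - subnet mask
255 - 255 = 0
255 - 255 = 0
255 - 255 = 0
255 - 192 = 63
Wildcard: 0.0.0.63


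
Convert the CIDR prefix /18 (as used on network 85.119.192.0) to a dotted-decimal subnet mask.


/18 means 18 network bits, 14 host bits
Binary: 11111111111111111100000000000000
Mask: 255.255.192.0


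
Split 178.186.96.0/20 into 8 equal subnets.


New prefix = 20 + 3 = 23
Each subnet has 512 addresses
  178.186.96.0/23
  178.186.98.0/23
  178.186.100.0/23
  178.186.102.0/23
  178.186.104.0/23
  178.186.106.0/23
  178.186.108.0/23
  178.186.110.0/23
Subnets: 178.186.96.0/23, 178.186.98.0/23, 178.186.100.0/23, 178.186.102.0/23, 178.186.104.0/23, 178.186.106.0/23, 178.186.108.0/23, 178.186.110.0/23


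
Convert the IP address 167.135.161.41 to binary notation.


167 = 10100111
135 = 10000111
161 = 10100001
41 = 00101001
Binary: 10100111.10000111.10100001.00101001


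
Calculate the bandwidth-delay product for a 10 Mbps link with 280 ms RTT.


BDP = bandwidth * RTT
= 10 Mbps * 280 ms
= 10 * 1e6 * 280 / 1000 bits
= 2800000 bits
= 350000 bytes
= 341.7969 KB
BDP = 2800000 bits (350000 bytes)


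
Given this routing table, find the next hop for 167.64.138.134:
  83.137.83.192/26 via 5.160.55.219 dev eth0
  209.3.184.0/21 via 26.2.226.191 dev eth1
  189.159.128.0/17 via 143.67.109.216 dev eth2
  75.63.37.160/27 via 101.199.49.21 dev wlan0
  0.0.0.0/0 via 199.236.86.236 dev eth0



Longest prefix match for 167.64.138.134:
  /26 83.137.83.192: no
  /21 209.3.184.0: no
  /17 189.159.128.0: no
  /27 75.63.37.160: no
  /0 0.0.0.0: MATCH
Selected: next-hop 199.236.86.236 via eth0 (matched /0)


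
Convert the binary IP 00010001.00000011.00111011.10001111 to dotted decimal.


00010001 = 17
00000011 = 3
00111011 = 59
10001111 = 143
IP: 17.3.59.143


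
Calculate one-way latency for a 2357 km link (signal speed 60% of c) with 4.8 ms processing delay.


Speed = 0.6 * 3e5 km/s = 180000 km/s
Propagation delay = 2357 / 180000 = 0.0131 s = 13.0944 ms
Processing delay = 4.8 ms
Total one-way latency = 17.8944 ms


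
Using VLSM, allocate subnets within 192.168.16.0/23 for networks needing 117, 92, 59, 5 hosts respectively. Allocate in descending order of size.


117 hosts -> /25 (126 usable): 192.168.16.0/25
92 hosts -> /25 (126 usable): 192.168.16.128/25
59 hosts -> /26 (62 usable): 192.168.17.0/26
5 hosts -> /29 (6 usable): 192.168.17.64/29
Allocation: 192.168.16.0/25 (117 hosts, 126 usable); 192.168.16.128/25 (92 hosts, 126 usable); 192.168.17.0/26 (59 hosts, 62 usable); 192.168.17.64/29 (5 hosts, 6 usable)


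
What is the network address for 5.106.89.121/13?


IP:   00000101.01101010.01011001.01111001
Mask: 11111111.11111000.00000000.00000000
AND operation:
Net:  00000101.01101000.00000000.00000000
Network: 5.104.0.0/13


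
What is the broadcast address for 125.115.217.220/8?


Network: 125.0.0.0/8
Host bits = 24
Set all host bits to 1:
Broadcast: 125.255.255.255


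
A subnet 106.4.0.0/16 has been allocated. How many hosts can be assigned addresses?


Host bits = 32 - 16 = 16
Total addresses = 2^16 = 65536
Usable = total - 2 (network and broadcast)
Usable hosts: 65534


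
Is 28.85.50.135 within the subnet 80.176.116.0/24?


Subnet network: 80.176.116.0
Test IP AND mask: 28.85.50.0
No, 28.85.50.135 is not in 80.176.116.0/24


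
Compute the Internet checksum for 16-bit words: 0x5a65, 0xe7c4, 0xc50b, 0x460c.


Sum all words (with carry folding):
+ 0x5a65 = 0x5a65
+ 0xe7c4 = 0x422a
+ 0xc50b = 0x0736
+ 0x460c = 0x4d42
One's complement: ~0x4d42
Checksum = 0xb2bd


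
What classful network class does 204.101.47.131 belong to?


First octet: 204
Binary: 11001100
110xxxxx -> Class C (192-223)
Class C, default mask 255.255.255.0 (/24)


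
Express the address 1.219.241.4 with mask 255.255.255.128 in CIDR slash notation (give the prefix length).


Binary: 11111111.11111111.11111111.10000000
Count leading 1s
Prefix: /25


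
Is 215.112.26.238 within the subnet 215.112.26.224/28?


Subnet network: 215.112.26.224
Test IP AND mask: 215.112.26.224
Yes, 215.112.26.238 is in 215.112.26.224/28


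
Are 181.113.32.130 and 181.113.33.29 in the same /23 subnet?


Mask: 255.255.254.0
181.113.32.130 AND mask = 181.113.32.0
181.113.33.29 AND mask = 181.113.32.0
Yes, same subnet (181.113.32.0)


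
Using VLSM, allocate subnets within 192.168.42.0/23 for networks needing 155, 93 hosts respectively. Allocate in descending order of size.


155 hosts -> /24 (254 usable): 192.168.42.0/24
93 hosts -> /25 (126 usable): 192.168.43.0/25
Allocation: 192.168.42.0/24 (155 hosts, 254 usable); 192.168.43.0/25 (93 hosts, 126 usable)


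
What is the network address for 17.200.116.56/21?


IP:   00010001.11001000.01110100.00111000
Mask: 11111111.11111111.11111000.00000000
AND operation:
Net:  00010001.11001000.01110000.00000000
Network: 17.200.112.0/21


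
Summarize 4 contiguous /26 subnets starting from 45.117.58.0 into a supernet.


Original prefix: /26
Number of subnets: 4 = 2^2
New prefix = 26 - 2 = 24
Supernet: 45.117.58.0/24


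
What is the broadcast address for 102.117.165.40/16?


Network: 102.117.0.0/16
Host bits = 16
Set all host bits to 1:
Broadcast: 102.117.255.255


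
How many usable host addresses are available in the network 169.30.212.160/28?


Host bits = 32 - 28 = 4
Total addresses = 2^4 = 16
Usable = total - 2 (network and broadcast)
Usable hosts: 14


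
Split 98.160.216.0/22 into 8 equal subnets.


New prefix = 22 + 3 = 25
Each subnet has 128 addresses
  98.160.216.0/25
  98.160.216.128/25
  98.160.217.0/25
  98.160.217.128/25
  98.160.218.0/25
  98.160.218.128/25
  98.160.219.0/25
  98.160.219.128/25
Subnets: 98.160.216.0/25, 98.160.216.128/25, 98.160.217.0/25, 98.160.217.128/25, 98.160.218.0/25, 98.160.218.128/25, 98.160.219.0/25, 98.160.219.128/25


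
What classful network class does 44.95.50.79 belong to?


First octet: 44
Binary: 00101100
0xxxxxxx -> Class A (1-126)
Class A, default mask 255.0.0.0 (/8)


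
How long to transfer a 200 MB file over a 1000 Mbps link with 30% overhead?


Effective throughput = 1000 * (1 - 30/100) = 700 Mbps
File size in Mb = 200 * 8 = 1600 Mb
Time = 1600 / 700
Time = 2.2857 seconds


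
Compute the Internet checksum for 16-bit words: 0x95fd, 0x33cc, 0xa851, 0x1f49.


Sum all words (with carry folding):
+ 0x95fd = 0x95fd
+ 0x33cc = 0xc9c9
+ 0xa851 = 0x721b
+ 0x1f49 = 0x9164
One's complement: ~0x9164
Checksum = 0x6e9b


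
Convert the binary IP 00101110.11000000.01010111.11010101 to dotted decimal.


00101110 = 46
11000000 = 192
01010111 = 87
11010101 = 213
IP: 46.192.87.213


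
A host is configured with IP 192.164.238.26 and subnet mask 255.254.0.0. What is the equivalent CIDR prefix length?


Binary: 11111111.11111110.00000000.00000000
Count leading 1s
Prefix: /15


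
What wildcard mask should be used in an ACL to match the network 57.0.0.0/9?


Subnet mask: 255.128.0.0
Wildcard = 255.255.255.255 - subnet mask
255 - 255 = 0
255 - 128 = 127
255 - 0 = 255
255 - 0 = 255
Wildcard: 0.127.255.255


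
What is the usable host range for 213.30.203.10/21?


Network: 213.30.200.0
Broadcast: 213.30.207.255
First usable = network + 1
Last usable = broadcast - 1
Range: 213.30.200.1 to 213.30.207.254


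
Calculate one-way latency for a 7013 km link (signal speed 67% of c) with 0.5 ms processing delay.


Speed = 0.67 * 3e5 km/s = 201000 km/s
Propagation delay = 7013 / 201000 = 0.0349 s = 34.8905 ms
Processing delay = 0.5 ms
Total one-way latency = 35.3905 ms


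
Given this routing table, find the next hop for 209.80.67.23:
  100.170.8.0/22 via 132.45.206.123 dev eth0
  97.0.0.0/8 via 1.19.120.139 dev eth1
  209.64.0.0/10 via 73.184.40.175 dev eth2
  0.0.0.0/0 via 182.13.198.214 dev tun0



Longest prefix match for 209.80.67.23:
  /22 100.170.8.0: no
  /8 97.0.0.0: no
  /10 209.64.0.0: MATCH
  /0 0.0.0.0: MATCH
Selected: next-hop 73.184.40.175 via eth2 (matched /10)


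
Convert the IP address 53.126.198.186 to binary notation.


53 = 00110101
126 = 01111110
198 = 11000110
186 = 10111010
Binary: 00110101.01111110.11000110.10111010


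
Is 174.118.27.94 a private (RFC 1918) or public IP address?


RFC 1918 private ranges:
  10.0.0.0/8 (10.0.0.0 - 10.255.255.255)
  172.16.0.0/12 (172.16.0.0 - 172.31.255.255)
  192.168.0.0/16 (192.168.0.0 - 192.168.255.255)
Public (not in any RFC 1918 range)


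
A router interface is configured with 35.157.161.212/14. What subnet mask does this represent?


/14 means 14 network bits, 18 host bits
Binary: 11111111111111000000000000000000
Mask: 255.252.0.0


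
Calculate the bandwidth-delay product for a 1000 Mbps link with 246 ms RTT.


BDP = bandwidth * RTT
= 1000 Mbps * 246 ms
= 1000 * 1e6 * 246 / 1000 bits
= 246000000 bits
= 30750000 bytes
= 30029.2969 KB
BDP = 246000000 bits (30750000 bytes)


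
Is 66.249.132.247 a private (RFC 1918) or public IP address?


RFC 1918 private ranges:
  10.0.0.0/8 (10.0.0.0 - 10.255.255.255)
  172.16.0.0/12 (172.16.0.0 - 172.31.255.255)
  192.168.0.0/16 (192.168.0.0 - 192.168.255.255)
Public (not in any RFC 1918 range)


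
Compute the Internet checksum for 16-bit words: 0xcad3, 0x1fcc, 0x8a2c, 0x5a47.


Sum all words (with carry folding):
+ 0xcad3 = 0xcad3
+ 0x1fcc = 0xea9f
+ 0x8a2c = 0x74cc
+ 0x5a47 = 0xcf13
One's complement: ~0xcf13
Checksum = 0x30ec


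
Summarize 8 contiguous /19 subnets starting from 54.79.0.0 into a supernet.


Original prefix: /19
Number of subnets: 8 = 2^3
New prefix = 19 - 3 = 16
Supernet: 54.79.0.0/16


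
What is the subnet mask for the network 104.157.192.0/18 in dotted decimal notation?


/18 means 18 network bits, 14 host bits
Binary: 11111111111111111100000000000000
Mask: 255.255.192.0


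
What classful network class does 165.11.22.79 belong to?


First octet: 165
Binary: 10100101
10xxxxxx -> Class B (128-191)
Class B, default mask 255.255.0.0 (/16)


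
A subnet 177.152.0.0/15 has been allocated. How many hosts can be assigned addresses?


Host bits = 32 - 15 = 17
Total addresses = 2^17 = 131072
Usable = total - 2 (network and broadcast)
Usable hosts: 131070


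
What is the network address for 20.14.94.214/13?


IP:   00010100.00001110.01011110.11010110
Mask: 11111111.11111000.00000000.00000000
AND operation:
Net:  00010100.00001000.00000000.00000000
Network: 20.8.0.0/13


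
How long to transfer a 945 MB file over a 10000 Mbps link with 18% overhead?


Effective throughput = 10000 * (1 - 18/100) = 8200 Mbps
File size in Mb = 945 * 8 = 7560 Mb
Time = 7560 / 8200
Time = 0.922 seconds


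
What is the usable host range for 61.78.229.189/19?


Network: 61.78.224.0
Broadcast: 61.78.255.255
First usable = network + 1
Last usable = broadcast - 1
Range: 61.78.224.1 to 61.78.255.254


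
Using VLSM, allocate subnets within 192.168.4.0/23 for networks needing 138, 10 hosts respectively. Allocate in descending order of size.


138 hosts -> /24 (254 usable): 192.168.4.0/24
10 hosts -> /28 (14 usable): 192.168.5.0/28
Allocation: 192.168.4.0/24 (138 hosts, 254 usable); 192.168.5.0/28 (10 hosts, 14 usable)


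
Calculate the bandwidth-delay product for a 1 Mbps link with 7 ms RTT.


BDP = bandwidth * RTT
= 1 Mbps * 7 ms
= 1 * 1e6 * 7 / 1000 bits
= 7000 bits
= 875 bytes
BDP = 7000 bits (875 bytes)


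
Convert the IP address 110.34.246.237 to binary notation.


110 = 01101110
34 = 00100010
246 = 11110110
237 = 11101101
Binary: 01101110.00100010.11110110.11101101


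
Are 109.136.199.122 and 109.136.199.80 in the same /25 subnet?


Mask: 255.255.255.128
109.136.199.122 AND mask = 109.136.199.0
109.136.199.80 AND mask = 109.136.199.0
Yes, same subnet (109.136.199.0)


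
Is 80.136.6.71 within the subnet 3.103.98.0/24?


Subnet network: 3.103.98.0
Test IP AND mask: 80.136.6.0
No, 80.136.6.71 is not in 3.103.98.0/24


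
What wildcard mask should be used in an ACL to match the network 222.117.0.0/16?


Subnet mask: 255.255.0.0
Wildcard = 255.255.255.255 - subnet mask
255 - 255 = 0
255 - 255 = 0
255 - 0 = 255
255 - 0 = 255
Wildcard: 0.0.255.255


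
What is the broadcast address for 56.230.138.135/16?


Network: 56.230.0.0/16
Host bits = 16
Set all host bits to 1:
Broadcast: 56.230.255.255


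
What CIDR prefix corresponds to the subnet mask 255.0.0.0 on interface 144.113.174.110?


Binary: 11111111.00000000.00000000.00000000
Count leading 1s
Prefix: /8


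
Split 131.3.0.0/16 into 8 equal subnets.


New prefix = 16 + 3 = 19
Each subnet has 8192 addresses
  131.3.0.0/19
  131.3.32.0/19
  131.3.64.0/19
  131.3.96.0/19
  131.3.128.0/19
  131.3.160.0/19
  131.3.192.0/19
  131.3.224.0/19
Subnets: 131.3.0.0/19, 131.3.32.0/19, 131.3.64.0/19, 131.3.96.0/19, 131.3.128.0/19, 131.3.160.0/19, 131.3.192.0/19, 131.3.224.0/19


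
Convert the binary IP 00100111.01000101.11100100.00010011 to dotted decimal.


00100111 = 39
01000101 = 69
11100100 = 228
00010011 = 19
IP: 39.69.228.19


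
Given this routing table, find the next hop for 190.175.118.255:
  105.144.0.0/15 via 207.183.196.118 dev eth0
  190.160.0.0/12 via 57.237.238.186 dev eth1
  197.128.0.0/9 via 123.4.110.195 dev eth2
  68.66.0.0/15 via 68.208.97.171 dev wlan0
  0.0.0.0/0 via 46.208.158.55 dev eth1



Longest prefix match for 190.175.118.255:
  /15 105.144.0.0: no
  /12 190.160.0.0: MATCH
  /9 197.128.0.0: no
  /15 68.66.0.0: no
  /0 0.0.0.0: MATCH
Selected: next-hop 57.237.238.186 via eth1 (matched /12)


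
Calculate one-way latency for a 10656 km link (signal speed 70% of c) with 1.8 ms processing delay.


Speed = 0.7 * 3e5 km/s = 210000 km/s
Propagation delay = 10656 / 210000 = 0.0507 s = 50.7429 ms
Processing delay = 1.8 ms
Total one-way latency = 52.5429 ms


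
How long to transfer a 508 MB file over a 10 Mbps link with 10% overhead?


Effective throughput = 10 * (1 - 10/100) = 9 Mbps
File size in Mb = 508 * 8 = 4064 Mb
Time = 4064 / 9
Time = 451.5556 seconds


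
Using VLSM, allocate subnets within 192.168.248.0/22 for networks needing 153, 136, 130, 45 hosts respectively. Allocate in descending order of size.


153 hosts -> /24 (254 usable): 192.168.248.0/24
136 hosts -> /24 (254 usable): 192.168.249.0/24
130 hosts -> /24 (254 usable): 192.168.250.0/24
45 hosts -> /26 (62 usable): 192.168.251.0/26
Allocation: 192.168.248.0/24 (153 hosts, 254 usable); 192.168.249.0/24 (136 hosts, 254 usable); 192.168.250.0/24 (130 hosts, 254 usable); 192.168.251.0/26 (45 hosts, 62 usable)


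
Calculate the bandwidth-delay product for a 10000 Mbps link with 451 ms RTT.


BDP = bandwidth * RTT
= 10000 Mbps * 451 ms
= 10000 * 1e6 * 451 / 1000 bits
= 4510000000 bits
= 563750000 bytes
= 550537.1094 KB
BDP = 4510000000 bits (563750000 bytes)


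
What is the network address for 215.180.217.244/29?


IP:   11010111.10110100.11011001.11110100
Mask: 11111111.11111111.11111111.11111000
AND operation:
Net:  11010111.10110100.11011001.11110000
Network: 215.180.217.240/29


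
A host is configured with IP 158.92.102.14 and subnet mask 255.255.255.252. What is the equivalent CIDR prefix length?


Binary: 11111111.11111111.11111111.11111100
Count leading 1s
Prefix: /30


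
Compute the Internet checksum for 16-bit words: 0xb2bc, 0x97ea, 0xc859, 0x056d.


Sum all words (with carry folding):
+ 0xb2bc = 0xb2bc
+ 0x97ea = 0x4aa7
+ 0xc859 = 0x1301
+ 0x056d = 0x186e
One's complement: ~0x186e
Checksum = 0xe791


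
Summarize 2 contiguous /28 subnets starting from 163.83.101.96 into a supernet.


Original prefix: /28
Number of subnets: 2 = 2^1
New prefix = 28 - 1 = 27
Supernet: 163.83.101.96/27


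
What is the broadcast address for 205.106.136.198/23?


Network: 205.106.136.0/23
Host bits = 9
Set all host bits to 1:
Broadcast: 205.106.137.255


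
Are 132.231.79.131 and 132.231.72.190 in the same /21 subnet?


Mask: 255.255.248.0
132.231.79.131 AND mask = 132.231.72.0
132.231.72.190 AND mask = 132.231.72.0
Yes, same subnet (132.231.72.0)


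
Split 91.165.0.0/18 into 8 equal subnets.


New prefix = 18 + 3 = 21
Each subnet has 2048 addresses
  91.165.0.0/21
  91.165.8.0/21
  91.165.16.0/21
  91.165.24.0/21
  91.165.32.0/21
  91.165.40.0/21
  91.165.48.0/21
  91.165.56.0/21
Subnets: 91.165.0.0/21, 91.165.8.0/21, 91.165.16.0/21, 91.165.24.0/21, 91.165.32.0/21, 91.165.40.0/21, 91.165.48.0/21, 91.165.56.0/21


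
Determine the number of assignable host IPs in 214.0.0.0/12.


Host bits = 32 - 12 = 20
Total addresses = 2^20 = 1048576
Usable = total - 2 (network and broadcast)
Usable hosts: 1048574


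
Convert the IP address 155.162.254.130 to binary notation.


155 = 10011011
162 = 10100010
254 = 11111110
130 = 10000010
Binary: 10011011.10100010.11111110.10000010


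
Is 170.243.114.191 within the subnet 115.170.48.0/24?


Subnet network: 115.170.48.0
Test IP AND mask: 170.243.114.0
No, 170.243.114.191 is not in 115.170.48.0/24


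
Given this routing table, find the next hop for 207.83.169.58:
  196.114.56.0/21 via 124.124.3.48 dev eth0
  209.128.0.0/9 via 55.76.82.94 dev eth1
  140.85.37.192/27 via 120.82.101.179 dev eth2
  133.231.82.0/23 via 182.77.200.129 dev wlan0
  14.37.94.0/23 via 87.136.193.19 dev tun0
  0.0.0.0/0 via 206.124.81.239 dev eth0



Longest prefix match for 207.83.169.58:
  /21 196.114.56.0: no
  /9 209.128.0.0: no
  /27 140.85.37.192: no
  /23 133.231.82.0: no
  /23 14.37.94.0: no
  /0 0.0.0.0: MATCH
Selected: next-hop 206.124.81.239 via eth0 (matched /0)


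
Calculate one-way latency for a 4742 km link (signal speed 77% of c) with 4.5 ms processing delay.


Speed = 0.77 * 3e5 km/s = 231000 km/s
Propagation delay = 4742 / 231000 = 0.0205 s = 20.5281 ms
Processing delay = 4.5 ms
Total one-way latency = 25.0281 ms


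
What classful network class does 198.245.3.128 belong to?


First octet: 198
Binary: 11000110
110xxxxx -> Class C (192-223)
Class C, default mask 255.255.255.0 (/24)


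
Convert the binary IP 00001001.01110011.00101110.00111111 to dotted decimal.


00001001 = 9
01110011 = 115
00101110 = 46
00111111 = 63
IP: 9.115.46.63


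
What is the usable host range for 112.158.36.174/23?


Network: 112.158.36.0
Broadcast: 112.158.37.255
First usable = network + 1
Last usable = broadcast - 1
Range: 112.158.36.1 to 112.158.37.254


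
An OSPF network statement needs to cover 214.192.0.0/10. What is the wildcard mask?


Subnet mask: 255.192.0.0
Wildcard = 255.255.255.255 - subnet mask
255 - 255 = 0
255 - 192 = 63
255 - 0 = 255
255 - 0 = 255
Wildcard: 0.63.255.255


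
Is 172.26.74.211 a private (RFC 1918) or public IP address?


RFC 1918 private ranges:
  10.0.0.0/8 (10.0.0.0 - 10.255.255.255)
  172.16.0.0/12 (172.16.0.0 - 172.31.255.255)
  192.168.0.0/16 (192.168.0.0 - 192.168.255.255)
Private (in 172.16.0.0/12)


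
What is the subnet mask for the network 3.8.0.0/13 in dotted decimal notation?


/13 means 13 network bits, 19 host bits
Binary: 11111111111110000000000000000000
Mask: 255.248.0.0


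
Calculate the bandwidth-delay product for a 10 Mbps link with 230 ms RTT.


BDP = bandwidth * RTT
= 10 Mbps * 230 ms
= 10 * 1e6 * 230 / 1000 bits
= 2300000 bits
= 287500 bytes
= 280.7617 KB
BDP = 2300000 bits (287500 bytes)


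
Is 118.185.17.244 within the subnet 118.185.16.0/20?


Subnet network: 118.185.16.0
Test IP AND mask: 118.185.16.0
Yes, 118.185.17.244 is in 118.185.16.0/20


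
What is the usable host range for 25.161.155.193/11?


Network: 25.160.0.0
Broadcast: 25.191.255.255
First usable = network + 1
Last usable = broadcast - 1
Range: 25.160.0.1 to 25.191.255.254


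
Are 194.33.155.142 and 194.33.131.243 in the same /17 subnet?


Mask: 255.255.128.0
194.33.155.142 AND mask = 194.33.128.0
194.33.131.243 AND mask = 194.33.128.0
Yes, same subnet (194.33.128.0)


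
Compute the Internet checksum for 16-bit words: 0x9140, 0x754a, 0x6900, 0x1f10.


Sum all words (with carry folding):
+ 0x9140 = 0x9140
+ 0x754a = 0x068b
+ 0x6900 = 0x6f8b
+ 0x1f10 = 0x8e9b
One's complement: ~0x8e9b
Checksum = 0x7164


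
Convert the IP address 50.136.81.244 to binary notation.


50 = 00110010
136 = 10001000
81 = 01010001
244 = 11110100
Binary: 00110010.10001000.01010001.11110100


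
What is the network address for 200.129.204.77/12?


IP:   11001000.10000001.11001100.01001101
Mask: 11111111.11110000.00000000.00000000
AND operation:
Net:  11001000.10000000.00000000.00000000
Network: 200.128.0.0/12


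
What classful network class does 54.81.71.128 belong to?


First octet: 54
Binary: 00110110
0xxxxxxx -> Class A (1-126)
Class A, default mask 255.0.0.0 (/8)


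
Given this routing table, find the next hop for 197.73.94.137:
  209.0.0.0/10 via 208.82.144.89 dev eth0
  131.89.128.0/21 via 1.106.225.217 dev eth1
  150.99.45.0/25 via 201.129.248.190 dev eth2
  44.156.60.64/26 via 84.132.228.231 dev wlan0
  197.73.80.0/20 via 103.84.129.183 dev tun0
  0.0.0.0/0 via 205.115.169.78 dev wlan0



Longest prefix match for 197.73.94.137:
  /10 209.0.0.0: no
  /21 131.89.128.0: no
  /25 150.99.45.0: no
  /26 44.156.60.64: no
  /20 197.73.80.0: MATCH
  /0 0.0.0.0: MATCH
Selected: next-hop 103.84.129.183 via tun0 (matched /20)


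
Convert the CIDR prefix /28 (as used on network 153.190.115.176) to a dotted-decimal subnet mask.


/28 means 28 network bits, 4 host bits
Binary: 11111111111111111111111111110000
Mask: 255.255.255.240


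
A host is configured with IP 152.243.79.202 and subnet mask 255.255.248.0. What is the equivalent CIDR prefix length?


Binary: 11111111.11111111.11111000.00000000
Count leading 1s
Prefix: /21


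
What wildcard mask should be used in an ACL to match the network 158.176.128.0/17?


Subnet mask: 255.255.128.0
Wildcard = 255.255.255.255 - subnet mask
255 - 255 = 0
255 - 255 = 0
255 - 128 = 127
255 - 0 = 255
Wildcard: 0.0.127.255


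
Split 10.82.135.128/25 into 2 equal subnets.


New prefix = 25 + 1 = 26
Each subnet has 64 addresses
  10.82.135.128/26
  10.82.135.192/26
Subnets: 10.82.135.128/26, 10.82.135.192/26


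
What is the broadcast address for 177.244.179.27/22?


Network: 177.244.176.0/22
Host bits = 10
Set all host bits to 1:
Broadcast: 177.244.179.255


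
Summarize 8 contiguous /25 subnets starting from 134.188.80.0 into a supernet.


Original prefix: /25
Number of subnets: 8 = 2^3
New prefix = 25 - 3 = 22
Supernet: 134.188.80.0/22


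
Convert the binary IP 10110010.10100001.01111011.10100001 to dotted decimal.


10110010 = 178
10100001 = 161
01111011 = 123
10100001 = 161
IP: 178.161.123.161


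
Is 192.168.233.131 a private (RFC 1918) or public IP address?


RFC 1918 private ranges:
  10.0.0.0/8 (10.0.0.0 - 10.255.255.255)
  172.16.0.0/12 (172.16.0.0 - 172.31.255.255)
  192.168.0.0/16 (192.168.0.0 - 192.168.255.255)
Private (in 192.168.0.0/16)


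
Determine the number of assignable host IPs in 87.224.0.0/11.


Host bits = 32 - 11 = 21
Total addresses = 2^21 = 2097152
Usable = total - 2 (network and broadcast)
Usable hosts: 2097150


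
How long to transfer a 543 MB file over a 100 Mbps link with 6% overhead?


Effective throughput = 100 * (1 - 6/100) = 94 Mbps
File size in Mb = 543 * 8 = 4344 Mb
Time = 4344 / 94
Time = 46.2128 seconds


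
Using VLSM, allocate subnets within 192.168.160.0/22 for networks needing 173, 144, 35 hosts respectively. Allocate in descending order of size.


173 hosts -> /24 (254 usable): 192.168.160.0/24
144 hosts -> /24 (254 usable): 192.168.161.0/24
35 hosts -> /26 (62 usable): 192.168.162.0/26
Allocation: 192.168.160.0/24 (173 hosts, 254 usable); 192.168.161.0/24 (144 hosts, 254 usable); 192.168.162.0/26 (35 hosts, 62 usable)


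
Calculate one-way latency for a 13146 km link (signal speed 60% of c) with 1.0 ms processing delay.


Speed = 0.6 * 3e5 km/s = 180000 km/s
Propagation delay = 13146 / 180000 = 0.073 s = 73.0333 ms
Processing delay = 1.0 ms
Total one-way latency = 74.0333 ms


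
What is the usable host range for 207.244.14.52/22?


Network: 207.244.12.0
Broadcast: 207.244.15.255
First usable = network + 1
Last usable = broadcast - 1
Range: 207.244.12.1 to 207.244.15.254


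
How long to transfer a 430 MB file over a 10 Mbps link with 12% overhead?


Effective throughput = 10 * (1 - 12/100) = 8.8 Mbps
File size in Mb = 430 * 8 = 3440 Mb
Time = 3440 / 8.8
Time = 390.9091 seconds


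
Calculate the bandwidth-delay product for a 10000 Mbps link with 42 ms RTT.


BDP = bandwidth * RTT
= 10000 Mbps * 42 ms
= 10000 * 1e6 * 42 / 1000 bits
= 420000000 bits
= 52500000 bytes
= 51269.5312 KB
BDP = 420000000 bits (52500000 bytes)


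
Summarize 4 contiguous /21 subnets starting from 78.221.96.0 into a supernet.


Original prefix: /21
Number of subnets: 4 = 2^2
New prefix = 21 - 2 = 19
Supernet: 78.221.96.0/19


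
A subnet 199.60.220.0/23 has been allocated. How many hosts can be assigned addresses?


Host bits = 32 - 23 = 9
Total addresses = 2^9 = 512
Usable = total - 2 (network and broadcast)
Usable hosts: 510


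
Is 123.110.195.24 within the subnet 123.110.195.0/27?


Subnet network: 123.110.195.0
Test IP AND mask: 123.110.195.0
Yes, 123.110.195.24 is in 123.110.195.0/27


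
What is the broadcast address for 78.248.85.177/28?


Network: 78.248.85.176/28
Host bits = 4
Set all host bits to 1:
Broadcast: 78.248.85.191


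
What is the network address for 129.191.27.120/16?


IP:   10000001.10111111.00011011.01111000
Mask: 11111111.11111111.00000000.00000000
AND operation:
Net:  10000001.10111111.00000000.00000000
Network: 129.191.0.0/16


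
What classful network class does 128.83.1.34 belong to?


First octet: 128
Binary: 10000000
10xxxxxx -> Class B (128-191)
Class B, default mask 255.255.0.0 (/16)


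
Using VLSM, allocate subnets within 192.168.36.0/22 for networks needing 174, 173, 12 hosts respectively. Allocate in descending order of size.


174 hosts -> /24 (254 usable): 192.168.36.0/24
173 hosts -> /24 (254 usable): 192.168.37.0/24
12 hosts -> /28 (14 usable): 192.168.38.0/28
Allocation: 192.168.36.0/24 (174 hosts, 254 usable); 192.168.37.0/24 (173 hosts, 254 usable); 192.168.38.0/28 (12 hosts, 14 usable)


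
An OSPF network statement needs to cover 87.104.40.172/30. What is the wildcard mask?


Subnet mask: 255.255.255.252
Wildcard = 255.255.255.255 - subnet mask
255 - 255 = 0
255 - 255 = 0
255 - 255 = 0
255 - 252 = 3
Wildcard: 0.0.0.3


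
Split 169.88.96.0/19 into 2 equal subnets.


New prefix = 19 + 1 = 20
Each subnet has 4096 addresses
  169.88.96.0/20
  169.88.112.0/20
Subnets: 169.88.96.0/20, 169.88.112.0/20


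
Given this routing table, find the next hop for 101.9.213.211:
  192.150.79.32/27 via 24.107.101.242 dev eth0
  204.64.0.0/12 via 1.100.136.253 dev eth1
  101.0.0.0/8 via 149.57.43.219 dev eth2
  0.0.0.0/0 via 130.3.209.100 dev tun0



Longest prefix match for 101.9.213.211:
  /27 192.150.79.32: no
  /12 204.64.0.0: no
  /8 101.0.0.0: MATCH
  /0 0.0.0.0: MATCH
Selected: next-hop 149.57.43.219 via eth2 (matched /8)


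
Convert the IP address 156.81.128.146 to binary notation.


156 = 10011100
81 = 01010001
128 = 10000000
146 = 10010010
Binary: 10011100.01010001.10000000.10010010


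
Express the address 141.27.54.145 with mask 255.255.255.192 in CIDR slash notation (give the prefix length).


Binary: 11111111.11111111.11111111.11000000
Count leading 1s
Prefix: /26


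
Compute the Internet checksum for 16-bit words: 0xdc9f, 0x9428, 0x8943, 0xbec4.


Sum all words (with carry folding):
+ 0xdc9f = 0xdc9f
+ 0x9428 = 0x70c8
+ 0x8943 = 0xfa0b
+ 0xbec4 = 0xb8d0
One's complement: ~0xb8d0
Checksum = 0x472f


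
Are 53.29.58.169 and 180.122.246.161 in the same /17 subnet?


Mask: 255.255.128.0
53.29.58.169 AND mask = 53.29.0.0
180.122.246.161 AND mask = 180.122.128.0
No, different subnets (53.29.0.0 vs 180.122.128.0)


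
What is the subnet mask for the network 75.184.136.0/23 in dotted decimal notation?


/23 means 23 network bits, 9 host bits
Binary: 11111111111111111111111000000000
Mask: 255.255.254.0


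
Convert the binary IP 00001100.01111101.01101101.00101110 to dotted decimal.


00001100 = 12
01111101 = 125
01101101 = 109
00101110 = 46
IP: 12.125.109.46


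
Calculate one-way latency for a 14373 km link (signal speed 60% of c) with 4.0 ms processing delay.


Speed = 0.6 * 3e5 km/s = 180000 km/s
Propagation delay = 14373 / 180000 = 0.0799 s = 79.85 ms
Processing delay = 4.0 ms
Total one-way latency = 83.85 ms


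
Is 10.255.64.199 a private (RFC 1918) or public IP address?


RFC 1918 private ranges:
  10.0.0.0/8 (10.0.0.0 - 10.255.255.255)
  172.16.0.0/12 (172.16.0.0 - 172.31.255.255)
  192.168.0.0/16 (192.168.0.0 - 192.168.255.255)
Private (in 10.0.0.0/8)


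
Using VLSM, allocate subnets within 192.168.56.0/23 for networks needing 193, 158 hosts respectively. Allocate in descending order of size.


193 hosts -> /24 (254 usable): 192.168.56.0/24
158 hosts -> /24 (254 usable): 192.168.57.0/24
Allocation: 192.168.56.0/24 (193 hosts, 254 usable); 192.168.57.0/24 (158 hosts, 254 usable)


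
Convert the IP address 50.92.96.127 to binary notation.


50 = 00110010
92 = 01011100
96 = 01100000
127 = 01111111
Binary: 00110010.01011100.01100000.01111111


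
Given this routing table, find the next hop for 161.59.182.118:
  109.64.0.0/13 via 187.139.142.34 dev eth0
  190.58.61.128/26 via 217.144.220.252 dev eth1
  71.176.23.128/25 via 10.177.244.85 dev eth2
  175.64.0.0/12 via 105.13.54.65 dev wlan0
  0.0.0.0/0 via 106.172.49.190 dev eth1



Longest prefix match for 161.59.182.118:
  /13 109.64.0.0: no
  /26 190.58.61.128: no
  /25 71.176.23.128: no
  /12 175.64.0.0: no
  /0 0.0.0.0: MATCH
Selected: next-hop 106.172.49.190 via eth1 (matched /0)


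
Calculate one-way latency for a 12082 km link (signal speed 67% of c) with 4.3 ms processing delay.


Speed = 0.67 * 3e5 km/s = 201000 km/s
Propagation delay = 12082 / 201000 = 0.0601 s = 60.1095 ms
Processing delay = 4.3 ms
Total one-way latency = 64.4095 ms


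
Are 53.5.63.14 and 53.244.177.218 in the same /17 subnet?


Mask: 255.255.128.0
53.5.63.14 AND mask = 53.5.0.0
53.244.177.218 AND mask = 53.244.128.0
No, different subnets (53.5.0.0 vs 53.244.128.0)


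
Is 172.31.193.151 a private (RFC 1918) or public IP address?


RFC 1918 private ranges:
  10.0.0.0/8 (10.0.0.0 - 10.255.255.255)
  172.16.0.0/12 (172.16.0.0 - 172.31.255.255)
  192.168.0.0/16 (192.168.0.0 - 192.168.255.255)
Private (in 172.16.0.0/12)


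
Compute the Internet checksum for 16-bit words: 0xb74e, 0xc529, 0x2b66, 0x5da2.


Sum all words (with carry folding):
+ 0xb74e = 0xb74e
+ 0xc529 = 0x7c78
+ 0x2b66 = 0xa7de
+ 0x5da2 = 0x0581
One's complement: ~0x0581
Checksum = 0xfa7e


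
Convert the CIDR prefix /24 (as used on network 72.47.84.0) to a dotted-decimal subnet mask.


/24 means 24 network bits, 8 host bits
Binary: 11111111111111111111111100000000
Mask: 255.255.255.0


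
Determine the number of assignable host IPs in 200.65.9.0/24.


Host bits = 32 - 24 = 8
Total addresses = 2^8 = 256
Usable = total - 2 (network and broadcast)
Usable hosts: 254


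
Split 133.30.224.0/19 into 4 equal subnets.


New prefix = 19 + 2 = 21
Each subnet has 2048 addresses
  133.30.224.0/21
  133.30.232.0/21
  133.30.240.0/21
  133.30.248.0/21
Subnets: 133.30.224.0/21, 133.30.232.0/21, 133.30.240.0/21, 133.30.248.0/21


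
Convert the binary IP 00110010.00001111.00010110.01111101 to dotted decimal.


00110010 = 50
00001111 = 15
00010110 = 22
01111101 = 125
IP: 50.15.22.125


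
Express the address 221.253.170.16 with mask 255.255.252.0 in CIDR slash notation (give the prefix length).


Binary: 11111111.11111111.11111100.00000000
Count leading 1s
Prefix: /22


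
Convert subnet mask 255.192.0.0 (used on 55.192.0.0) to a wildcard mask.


Subnet mask: 255.192.0.0
Wildcard = 255.255.255.255 - subnet mask
255 - 255 = 0
255 - 192 = 63
255 - 0 = 255
255 - 0 = 255
Wildcard: 0.63.255.255


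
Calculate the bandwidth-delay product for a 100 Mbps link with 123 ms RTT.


BDP = bandwidth * RTT
= 100 Mbps * 123 ms
= 100 * 1e6 * 123 / 1000 bits
= 12300000 bits
= 1537500 bytes
= 1501.4648 KB
BDP = 12300000 bits (1537500 bytes)


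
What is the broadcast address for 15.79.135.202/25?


Network: 15.79.135.128/25
Host bits = 7
Set all host bits to 1:
Broadcast: 15.79.135.255


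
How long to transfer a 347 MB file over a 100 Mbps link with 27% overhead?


Effective throughput = 100 * (1 - 27/100) = 73 Mbps
File size in Mb = 347 * 8 = 2776 Mb
Time = 2776 / 73
Time = 38.0274 seconds


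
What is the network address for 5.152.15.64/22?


IP:   00000101.10011000.00001111.01000000
Mask: 11111111.11111111.11111100.00000000
AND operation:
Net:  00000101.10011000.00001100.00000000
Network: 5.152.12.0/22


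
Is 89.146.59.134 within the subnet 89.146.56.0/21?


Subnet network: 89.146.56.0
Test IP AND mask: 89.146.56.0
Yes, 89.146.59.134 is in 89.146.56.0/21


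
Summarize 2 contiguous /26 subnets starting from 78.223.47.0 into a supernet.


Original prefix: /26
Number of subnets: 2 = 2^1
New prefix = 26 - 1 = 25
Supernet: 78.223.47.0/25


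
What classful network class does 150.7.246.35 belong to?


First octet: 150
Binary: 10010110
10xxxxxx -> Class B (128-191)
Class B, default mask 255.255.0.0 (/16)


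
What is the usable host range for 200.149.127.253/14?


Network: 200.148.0.0
Broadcast: 200.151.255.255
First usable = network + 1
Last usable = broadcast - 1
Range: 200.148.0.1 to 200.151.255.254


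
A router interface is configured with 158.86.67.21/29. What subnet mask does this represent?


/29 means 29 network bits, 3 host bits
Binary: 11111111111111111111111111111000
Mask: 255.255.255.248


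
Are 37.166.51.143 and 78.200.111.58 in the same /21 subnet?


Mask: 255.255.248.0
37.166.51.143 AND mask = 37.166.48.0
78.200.111.58 AND mask = 78.200.104.0
No, different subnets (37.166.48.0 vs 78.200.104.0)


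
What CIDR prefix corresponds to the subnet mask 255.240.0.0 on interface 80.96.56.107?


Binary: 11111111.11110000.00000000.00000000
Count leading 1s
Prefix: /12


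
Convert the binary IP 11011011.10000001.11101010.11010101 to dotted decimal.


11011011 = 219
10000001 = 129
11101010 = 234
11010101 = 213
IP: 219.129.234.213


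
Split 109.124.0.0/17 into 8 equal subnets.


New prefix = 17 + 3 = 20
Each subnet has 4096 addresses
  109.124.0.0/20
  109.124.16.0/20
  109.124.32.0/20
  109.124.48.0/20
  109.124.64.0/20
  109.124.80.0/20
  109.124.96.0/20
  109.124.112.0/20
Subnets: 109.124.0.0/20, 109.124.16.0/20, 109.124.32.0/20, 109.124.48.0/20, 109.124.64.0/20, 109.124.80.0/20, 109.124.96.0/20, 109.124.112.0/20


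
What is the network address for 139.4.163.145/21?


IP:   10001011.00000100.10100011.10010001
Mask: 11111111.11111111.11111000.00000000
AND operation:
Net:  10001011.00000100.10100000.00000000
Network: 139.4.160.0/21


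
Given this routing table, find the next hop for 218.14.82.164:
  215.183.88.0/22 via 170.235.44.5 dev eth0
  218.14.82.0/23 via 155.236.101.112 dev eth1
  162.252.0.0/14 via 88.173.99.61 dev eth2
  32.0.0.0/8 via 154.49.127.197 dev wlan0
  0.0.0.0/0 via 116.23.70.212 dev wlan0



Longest prefix match for 218.14.82.164:
  /22 215.183.88.0: no
  /23 218.14.82.0: MATCH
  /14 162.252.0.0: no
  /8 32.0.0.0: no
  /0 0.0.0.0: MATCH
Selected: next-hop 155.236.101.112 via eth1 (matched /23)


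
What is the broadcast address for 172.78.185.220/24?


Network: 172.78.185.0/24
Host bits = 8
Set all host bits to 1:
Broadcast: 172.78.185.255


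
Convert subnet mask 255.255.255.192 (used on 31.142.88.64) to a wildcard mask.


Subnet mask: 255.255.255.192
Wildcard = 255.255.255.255 - subnet mask
255 - 255 = 0
255 - 255 = 0
255 - 255 = 0
255 - 192 = 63
Wildcard: 0.0.0.63


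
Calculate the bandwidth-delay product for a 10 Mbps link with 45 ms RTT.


BDP = bandwidth * RTT
= 10 Mbps * 45 ms
= 10 * 1e6 * 45 / 1000 bits
= 450000 bits
= 56250 bytes
= 54.9316 KB
BDP = 450000 bits (56250 bytes)


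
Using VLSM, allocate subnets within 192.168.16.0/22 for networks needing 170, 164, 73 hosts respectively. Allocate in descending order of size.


170 hosts -> /24 (254 usable): 192.168.16.0/24
164 hosts -> /24 (254 usable): 192.168.17.0/24
73 hosts -> /25 (126 usable): 192.168.18.0/25
Allocation: 192.168.16.0/24 (170 hosts, 254 usable); 192.168.17.0/24 (164 hosts, 254 usable); 192.168.18.0/25 (73 hosts, 126 usable)


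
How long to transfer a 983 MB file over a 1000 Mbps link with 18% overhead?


Effective throughput = 1000 * (1 - 18/100) = 820.0 Mbps
File size in Mb = 983 * 8 = 7864 Mb
Time = 7864 / 820.0
Time = 9.5902 seconds


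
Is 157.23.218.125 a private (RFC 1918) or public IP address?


RFC 1918 private ranges:
  10.0.0.0/8 (10.0.0.0 - 10.255.255.255)
  172.16.0.0/12 (172.16.0.0 - 172.31.255.255)
  192.168.0.0/16 (192.168.0.0 - 192.168.255.255)
Public (not in any RFC 1918 range)


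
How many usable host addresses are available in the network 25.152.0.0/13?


Host bits = 32 - 13 = 19
Total addresses = 2^19 = 524288
Usable = total - 2 (network and broadcast)
Usable hosts: 524286


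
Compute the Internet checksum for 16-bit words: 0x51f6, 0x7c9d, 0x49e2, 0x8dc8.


Sum all words (with carry folding):
+ 0x51f6 = 0x51f6
+ 0x7c9d = 0xce93
+ 0x49e2 = 0x1876
+ 0x8dc8 = 0xa63e
One's complement: ~0xa63e
Checksum = 0x59c1


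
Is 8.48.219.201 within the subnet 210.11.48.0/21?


Subnet network: 210.11.48.0
Test IP AND mask: 8.48.216.0
No, 8.48.219.201 is not in 210.11.48.0/21


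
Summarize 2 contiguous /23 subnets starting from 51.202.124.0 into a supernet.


Original prefix: /23
Number of subnets: 2 = 2^1
New prefix = 23 - 1 = 22
Supernet: 51.202.124.0/22


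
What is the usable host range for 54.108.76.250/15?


Network: 54.108.0.0
Broadcast: 54.109.255.255
First usable = network + 1
Last usable = broadcast - 1
Range: 54.108.0.1 to 54.109.255.254


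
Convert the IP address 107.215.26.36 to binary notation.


107 = 01101011
215 = 11010111
26 = 00011010
36 = 00100100
Binary: 01101011.11010111.00011010.00100100


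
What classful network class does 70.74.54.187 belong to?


First octet: 70
Binary: 01000110
0xxxxxxx -> Class A (1-126)
Class A, default mask 255.0.0.0 (/8)


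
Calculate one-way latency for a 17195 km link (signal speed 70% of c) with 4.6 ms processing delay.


Speed = 0.7 * 3e5 km/s = 210000 km/s
Propagation delay = 17195 / 210000 = 0.0819 s = 81.881 ms
Processing delay = 4.6 ms
Total one-way latency = 86.481 ms
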